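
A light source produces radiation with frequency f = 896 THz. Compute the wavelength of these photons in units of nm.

Convert to SI: f = 896 THz = 8.96 × 10^14 Hz.
For a photon λ = c/f, so λ = 3.346 × 10^-7 m.
Converting to nm: λ = 334.6 nm ≈ 335 nm.

335 nm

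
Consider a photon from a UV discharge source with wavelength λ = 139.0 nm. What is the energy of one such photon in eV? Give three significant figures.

In SI units: λ = 139.0 nm = 1.390e-7 m.
Since E = hc/λ for a photon, E = 1.429e-18 J.
Converting to eV: E = 8.920 eV ≈ 8.92 eV.

8.92 eV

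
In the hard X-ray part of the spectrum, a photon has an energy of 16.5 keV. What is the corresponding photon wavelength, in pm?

In SI units: E = 16.5 keV = 2.6436e-15 J.
The photon relation is λ = hc/E, giving λ = 7.514e-11 m.
Converting to pm: λ = 75.14 pm ≈ 75.1 pm.

75.1 pm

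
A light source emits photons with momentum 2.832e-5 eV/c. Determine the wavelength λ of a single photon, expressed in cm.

Take h = 6.62607015e-34 J·s, c = 2.99792458e8 m/s, 1 eV = 1.602176634e-19 J.
Convert to SI: p = 2.832e-5 eV/c = 1.5135e-32 kg·m/s.
Since λ = h/p for a photon, λ = 0.04378 m.
Converting to cm: λ = 4.378 cm ≈ 4.38 cm.

4.38 cm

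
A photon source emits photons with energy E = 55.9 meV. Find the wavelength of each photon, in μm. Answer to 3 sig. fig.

(h = 6.62607015·10^-34 J·s, c = 2.99792458·10^8 m/s, 1 eV = 1.602176634·10^-19 J.)
In SI units: E = 55.9 meV = 8.9562·10^-21 J.
For a photon λ = hc/E, so λ = 2.218·10^-5 m.
Converting to μm: λ = 22.18 μm ≈ 22.2 μm.

22.2 μm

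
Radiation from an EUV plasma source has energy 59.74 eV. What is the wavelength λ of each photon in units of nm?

20.8 nm

Convert to SI: E = 59.74 eV = 9.5714e-18 J.
Apply λ = hc/E: λ = 2.075e-8 m.
Converting to nm: λ = 20.75 nm ≈ 20.8 nm.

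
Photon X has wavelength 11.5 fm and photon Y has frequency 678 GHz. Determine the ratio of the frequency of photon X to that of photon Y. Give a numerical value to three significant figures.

f_X = 2.607e22 Hz (from wavelength = 11.5 fm, via f = c/λ).
f_Y = 6.780e11 Hz (from frequency = 678 GHz, via f given directly).
Ratio = 2.607e22 / 6.780e11 = 3.84e10.

3.84e10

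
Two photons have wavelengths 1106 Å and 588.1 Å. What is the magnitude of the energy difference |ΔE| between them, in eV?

9.87 eV

Using E = hc/λ: E₁ = 1.7961 × 10^-18 J, E₂ = 3.3777 × 10^-18 J.
|ΔE| = |1.7961 × 10^-18 − 3.3777 × 10^-18| = 1.58 × 10^-18 J = 9.87 eV.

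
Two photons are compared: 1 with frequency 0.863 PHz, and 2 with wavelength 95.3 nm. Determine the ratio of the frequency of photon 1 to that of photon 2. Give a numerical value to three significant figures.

f_1 = 8.630 × 10^14 Hz (from frequency = 0.863 PHz, via f given directly).
f_2 = 3.146 × 10^15 Hz (from wavelength = 95.3 nm, via f = c/λ).
Ratio = 8.630 × 10^14 / 3.146 × 10^15 = 0.274.

0.274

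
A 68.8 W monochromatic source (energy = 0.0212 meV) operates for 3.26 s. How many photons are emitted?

Total energy: E_total = P·t = 68.8 × 3.26 = 224.3 J.
Per-photon energy: E = 3.397 × 10^-24 J.
N = E_total / E_photon = 6.60 × 10^25.

6.60 × 10^25 photons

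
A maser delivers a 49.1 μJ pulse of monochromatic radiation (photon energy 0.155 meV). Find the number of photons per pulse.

Per-photon energy: E = 2.483e-23 J (from energy = 0.155 meV).
N = E_total / E_photon = 4.91e-5 J / 2.483e-23 J = 1.98e18.

1.98e18 photons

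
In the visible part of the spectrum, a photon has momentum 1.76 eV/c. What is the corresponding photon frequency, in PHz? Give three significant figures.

Convert to SI: p = 1.76 eV/c = 9.4059 × 10^-28 kg·m/s.
For a photon f = pc/h, so f = 4.256 × 10^14 Hz.
Converting to PHz: f = 0.4256 PHz ≈ 0.426 PHz.

0.426 PHz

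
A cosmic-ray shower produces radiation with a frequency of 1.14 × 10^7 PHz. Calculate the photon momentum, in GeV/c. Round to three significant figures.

0.0471 GeV/c

First convert: f = 1.14 × 10^7 PHz = 1.14 × 10^22 Hz.
For a photon p = hf/c, so p = 2.520 × 10^-20 kg·m/s.
Converting to GeV/c: p = 0.04715 GeV/c ≈ 0.0471 GeV/c.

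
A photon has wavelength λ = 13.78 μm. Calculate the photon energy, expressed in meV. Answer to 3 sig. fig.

Convert to SI: λ = 13.78 μm = 1.378e-5 m.
Since E = hc/λ for a photon, E = 1.442e-20 J.
Converting to meV: E = 89.97 meV ≈ 90.0 meV.

90.0 meV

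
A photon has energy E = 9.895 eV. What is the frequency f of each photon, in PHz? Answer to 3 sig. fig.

First convert: E = 9.895 eV = 1.5854e-18 J.
The photon relation is f = E/h, giving f = 2.393e15 Hz.
Converting to PHz: f = 2.393 PHz ≈ 2.39 PHz.

2.39 PHz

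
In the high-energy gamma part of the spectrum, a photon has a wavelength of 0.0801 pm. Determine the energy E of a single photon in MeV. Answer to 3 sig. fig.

Take h = 6.62607015e-34 J·s, c = 2.99792458e8 m/s, 1 eV = 1.602176634e-19 J.
Convert to SI: λ = 0.0801 pm = 8.01e-14 m.
Apply E = hc/λ: E = 2.480e-12 J.
Converting to MeV: E = 15.48 MeV ≈ 15.5 MeV.

15.5 MeV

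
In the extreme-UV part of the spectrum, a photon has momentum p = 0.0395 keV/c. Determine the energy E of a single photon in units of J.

6.33 × 10^-18 J

First convert: p = 0.0395 keV/c = 2.1110 × 10^-26 kg·m/s.
For a photon E = pc, so E = 6.329 × 10^-18 J.
So E ≈ 6.33 × 10^-18 J.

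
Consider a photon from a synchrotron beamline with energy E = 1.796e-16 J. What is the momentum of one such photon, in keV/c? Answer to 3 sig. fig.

1.12 keV/c

Since p = E/c for a photon, p = 5.991e-25 kg·m/s.
Converting to keV/c: p = 1.121 keV/c ≈ 1.12 keV/c.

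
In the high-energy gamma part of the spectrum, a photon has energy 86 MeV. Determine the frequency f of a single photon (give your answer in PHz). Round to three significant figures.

2.08e7 PHz

In SI units: E = 86 MeV = 1.3779e-11 J.
Apply f = E/h: f = 2.079e22 Hz.
Converting to PHz: f = 2.079e7 PHz ≈ 2.08e7 PHz.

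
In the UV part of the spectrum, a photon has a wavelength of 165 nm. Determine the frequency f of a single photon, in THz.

1820 THz

(c = 2.99792458 × 10^8 m/s.)
First convert: λ = 165 nm = 1.65 × 10^-7 m.
The photon relation is f = c/λ, giving f = 1.817 × 10^15 Hz.
Converting to THz: f = 1817 THz ≈ 1820 THz.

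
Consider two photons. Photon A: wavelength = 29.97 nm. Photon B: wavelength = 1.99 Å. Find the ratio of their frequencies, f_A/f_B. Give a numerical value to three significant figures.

f_A = 1.000e16 Hz (from wavelength = 29.97 nm, via f = c/λ).
f_B = 1.506e18 Hz (from wavelength = 1.99 Å, via f = c/λ).
Ratio = 1.000e16 / 1.506e18 = 6.64e-3.

6.64e-3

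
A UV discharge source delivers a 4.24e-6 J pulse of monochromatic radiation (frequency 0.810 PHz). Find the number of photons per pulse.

7.90e12 photons

Per-photon energy: E = 5.367e-19 J (from frequency = 0.810 PHz).
N = E_total / E_photon = 4.24e-6 J / 5.367e-19 J = 7.90e12.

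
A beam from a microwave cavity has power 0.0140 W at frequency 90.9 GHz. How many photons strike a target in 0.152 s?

3.53 × 10^19 photons

Total energy: E_total = P·t = 0.0140 × 0.152 = 0.002128 J.
Per-photon energy: E = 6.023 × 10^-23 J.
N = E_total / E_photon = 3.53 × 10^19.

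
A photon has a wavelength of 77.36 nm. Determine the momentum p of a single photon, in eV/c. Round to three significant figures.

(h = 6.62607015e-34 J·s, c = 2.99792458e8 m/s, 1 eV = 1.602176634e-19 J.)
In SI units: λ = 77.36 nm = 7.736e-8 m.
Since p = h/λ for a photon, p = 8.565e-27 kg·m/s.
Converting to eV/c: p = 16.03 eV/c ≈ 16.0 eV/c.

16.0 eV/c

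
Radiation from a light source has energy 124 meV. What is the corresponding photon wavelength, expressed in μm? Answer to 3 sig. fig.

10.0 μm

(h = 6.62607015 × 10^-34 J·s, c = 2.99792458 × 10^8 m/s, 1 eV = 1.602176634 × 10^-19 J.)
In SI units: E = 124 meV = 1.9867 × 10^-20 J.
Since λ = hc/E for a photon, λ = 9.999 × 10^-6 m.
Converting to μm: λ = 9.999 μm ≈ 10.0 μm.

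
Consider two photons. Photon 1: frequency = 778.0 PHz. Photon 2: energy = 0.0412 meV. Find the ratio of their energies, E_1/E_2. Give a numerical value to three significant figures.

7.81 × 10^7

E_1 = 5.155 × 10^-16 J (from frequency = 778.0 PHz, via E = hf).
E_2 = 6.601 × 10^-24 J (from energy = 0.0412 meV, via E given directly).
Ratio = 5.155 × 10^-16 / 6.601 × 10^-24 = 7.81 × 10^7.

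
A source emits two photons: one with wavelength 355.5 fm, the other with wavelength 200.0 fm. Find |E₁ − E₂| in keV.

2710 keV

Using E = hc/λ: E₁ = 5.5878·10^-13 J, E₂ = 9.9322·10^-13 J.
|ΔE| = |5.5878·10^-13 − 9.9322·10^-13| = 4.34·10^-13 J = 2710 keV.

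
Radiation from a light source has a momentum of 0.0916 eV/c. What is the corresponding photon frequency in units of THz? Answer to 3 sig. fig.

22.1 THz

In SI units: p = 0.0916 eV/c = 4.8954 × 10^-29 kg·m/s.
The photon relation is f = pc/h, giving f = 2.215 × 10^13 Hz.
Converting to THz: f = 22.15 THz ≈ 22.1 THz.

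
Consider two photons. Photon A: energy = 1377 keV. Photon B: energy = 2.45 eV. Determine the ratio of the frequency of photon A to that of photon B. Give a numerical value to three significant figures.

f_A = 3.330e20 Hz (from energy = 1377 keV, via f = E/h).
f_B = 5.924e14 Hz (from energy = 2.45 eV, via f = E/h).
Ratio = 3.330e20 / 5.924e14 = 5.62e5.

5.62e5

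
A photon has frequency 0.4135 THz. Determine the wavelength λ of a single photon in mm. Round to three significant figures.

First convert: f = 0.4135 THz = 4.135e11 Hz.
The photon relation is λ = c/f, giving λ = 7.250e-4 m.
Converting to mm: λ = 0.7250 mm ≈ 0.725 mm.

0.725 mm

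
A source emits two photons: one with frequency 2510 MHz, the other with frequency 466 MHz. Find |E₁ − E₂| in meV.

Using E = hf: E₁ = 1.663 × 10^-24 J, E₂ = 3.088 × 10^-25 J.
|ΔE| = |1.663 × 10^-24 − 3.088 × 10^-25| = 1.35 × 10^-24 J = 8.45 × 10^-3 meV.

8.45 × 10^-3 meV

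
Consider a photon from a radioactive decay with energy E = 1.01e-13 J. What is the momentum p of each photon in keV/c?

(c = 2.99792458e8 m/s, 1 eV = 1.602176634e-19 J.)
Apply p = E/c: p = 3.369e-22 kg·m/s.
Converting to keV/c: p = 630.4 keV/c ≈ 630 keV/c.

630 keV/c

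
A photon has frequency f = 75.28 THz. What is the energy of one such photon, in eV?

Use h = 6.62607015e-34 J·s, 1 eV = 1.602176634e-19 J.
Convert to SI: f = 75.28 THz = 7.528e13 Hz.
Apply E = hf: E = 4.988e-20 J.
Converting to eV: E = 0.3113 eV ≈ 0.311 eV.

0.311 eV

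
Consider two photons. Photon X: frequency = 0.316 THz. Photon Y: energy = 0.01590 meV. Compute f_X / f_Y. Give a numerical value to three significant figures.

82.2

f_X = 3.160 × 10^11 Hz (from frequency = 0.316 THz, via f given directly).
f_Y = 3.845 × 10^9 Hz (from energy = 0.01590 meV, via f = E/h).
Ratio = 3.160 × 10^11 / 3.845 × 10^9 = 82.2.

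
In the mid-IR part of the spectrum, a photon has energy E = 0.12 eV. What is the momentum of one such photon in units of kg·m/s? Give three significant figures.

Take c = 2.99792458 × 10^8 m/s, 1 eV = 1.602176634 × 10^-19 J.
First convert: E = 0.12 eV = 1.9226 × 10^-20 J.
Since p = E/c for a photon, p = 6.413 × 10^-29 kg·m/s.
So p ≈ 6.41 × 10^-29 kg·m/s.

6.41 × 10^-29 kg·m/s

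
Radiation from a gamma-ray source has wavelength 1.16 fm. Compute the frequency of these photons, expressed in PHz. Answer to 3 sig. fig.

In SI units: λ = 1.16 fm = 1.16e-15 m.
Since f = c/λ for a photon, f = 2.584e23 Hz.
Converting to PHz: f = 2.584e8 PHz ≈ 2.58e8 PHz.

2.58e8 PHz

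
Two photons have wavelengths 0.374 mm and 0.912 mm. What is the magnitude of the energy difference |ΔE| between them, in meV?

Using E = hc/λ: E₁ = 5.311e-22 J, E₂ = 2.178e-22 J.
|ΔE| = |5.311e-22 − 2.178e-22| = 3.13e-22 J = 1.96 meV.

1.96 meV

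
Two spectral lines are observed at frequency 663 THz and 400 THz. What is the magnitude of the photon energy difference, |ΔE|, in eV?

1.09 eV

Using E = hf: E₁ = 4.393e-19 J, E₂ = 2.650e-19 J.
|ΔE| = |4.393e-19 − 2.650e-19| = 1.74e-19 J = 1.09 eV.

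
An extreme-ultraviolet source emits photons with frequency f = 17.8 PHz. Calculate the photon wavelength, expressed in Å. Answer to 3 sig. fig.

(c = 2.99792458e8 m/s.)
In SI units: f = 17.8 PHz = 1.78e16 Hz.
Apply λ = c/f: λ = 1.684e-8 m.
Converting to Å: λ = 168.4 Å ≈ 168 Å.

168 Å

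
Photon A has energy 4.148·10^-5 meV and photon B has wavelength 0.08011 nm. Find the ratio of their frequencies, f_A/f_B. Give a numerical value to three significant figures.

2.68·10^-12

f_A = 1.003·10^7 Hz (from energy = 4.148·10^-5 meV, via f = E/h).
f_B = 3.742·10^18 Hz (from wavelength = 0.08011 nm, via f = c/λ).
Ratio = 1.003·10^7 / 3.742·10^18 = 2.68·10^-12.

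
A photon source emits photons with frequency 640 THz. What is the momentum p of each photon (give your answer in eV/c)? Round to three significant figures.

In SI units: f = 640 THz = 6.4e14 Hz.
Apply p = hf/c: p = 1.415e-27 kg·m/s.
Converting to eV/c: p = 2.647 eV/c ≈ 2.65 eV/c.

2.65 eV/c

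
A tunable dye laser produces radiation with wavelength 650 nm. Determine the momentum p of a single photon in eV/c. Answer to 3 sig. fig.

(h = 6.62607015 × 10^-34 J·s, c = 2.99792458 × 10^8 m/s, 1 eV = 1.602176634 × 10^-19 J.)
In SI units: λ = 650 nm = 6.5 × 10^-7 m.
Apply p = h/λ: p = 1.019 × 10^-27 kg·m/s.
Converting to eV/c: p = 1.907 eV/c ≈ 1.91 eV/c.

1.91 eV/c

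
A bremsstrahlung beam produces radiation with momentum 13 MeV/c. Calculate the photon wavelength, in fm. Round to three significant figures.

95.4 fm

First convert: p = 13 MeV/c = 6.9476·10^-21 kg·m/s.
Apply λ = h/p: λ = 9.537·10^-14 m.
Converting to fm: λ = 95.37 fm ≈ 95.4 fm.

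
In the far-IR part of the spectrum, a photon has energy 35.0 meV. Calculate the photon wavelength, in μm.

35.4 μm

In SI units: E = 35.0 meV = 5.6076e-21 J.
Apply λ = hc/E: λ = 3.542e-5 m.
Converting to μm: λ = 35.42 μm ≈ 35.4 μm.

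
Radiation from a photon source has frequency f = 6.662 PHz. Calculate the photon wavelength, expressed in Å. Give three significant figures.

450 Å

Convert to SI: f = 6.662 PHz = 6.662e15 Hz.
Apply λ = c/f: λ = 4.500e-8 m.
Converting to Å: λ = 450.0 Å ≈ 450 Å.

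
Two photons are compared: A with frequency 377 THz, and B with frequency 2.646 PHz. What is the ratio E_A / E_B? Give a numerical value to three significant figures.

0.142

E_A = 2.498e-19 J (from frequency = 377 THz, via E = hf).
E_B = 1.753e-18 J (from frequency = 2.646 PHz, via E = hf).
Ratio = 2.498e-19 / 1.753e-18 = 0.142.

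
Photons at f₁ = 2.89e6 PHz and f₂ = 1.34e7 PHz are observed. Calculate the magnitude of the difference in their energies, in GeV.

Using E = hf: E₁ = 1.915e-12 J, E₂ = 8.879e-12 J.
|ΔE| = |1.915e-12 − 8.879e-12| = 6.96e-12 J = 0.0435 GeV.

0.0435 GeV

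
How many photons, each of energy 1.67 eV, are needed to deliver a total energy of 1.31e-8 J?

Per-photon energy: E = 2.676e-19 J (from energy = 1.67 eV).
N = E_total / E_photon = 1.31e-8 J / 2.676e-19 J = 4.90e10.

4.90e10 photons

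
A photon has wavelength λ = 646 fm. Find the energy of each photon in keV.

Convert to SI: λ = 646 fm = 6.46e-13 m.
The photon relation is E = hc/λ, giving E = 3.075e-13 J.
Converting to keV: E = 1919 keV ≈ 1920 keV.

1920 keV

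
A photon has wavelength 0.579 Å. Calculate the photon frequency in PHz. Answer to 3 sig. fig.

5180 PHz

Use c = 2.99792458 × 10^8 m/s.
In SI units: λ = 0.579 Å = 5.79 × 10^-11 m.
Since f = c/λ for a photon, f = 5.178 × 10^18 Hz.
Converting to PHz: f = 5178 PHz ≈ 5180 PHz.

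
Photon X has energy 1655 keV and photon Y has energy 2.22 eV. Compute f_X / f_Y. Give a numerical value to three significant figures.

7.45 × 10^5

f_X = 4.002 × 10^20 Hz (from energy = 1655 keV, via f = E/h).
f_Y = 5.368 × 10^14 Hz (from energy = 2.22 eV, via f = E/h).
Ratio = 4.002 × 10^20 / 5.368 × 10^14 = 7.45 × 10^5.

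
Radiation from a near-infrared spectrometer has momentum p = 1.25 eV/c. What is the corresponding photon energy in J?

In SI units: p = 1.25 eV/c = 6.6804 × 10^-28 kg·m/s.
Apply E = pc: E = 2.003 × 10^-19 J.
So E ≈ 2.00 × 10^-19 J.

2.00 × 10^-19 J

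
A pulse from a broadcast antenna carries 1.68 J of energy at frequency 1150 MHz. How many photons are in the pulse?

Per-photon energy: E = 7.620e-25 J (from frequency = 1150 MHz).
N = E_total / E_photon = 1.68 J / 7.620e-25 J = 2.20e24.

2.20e24 photons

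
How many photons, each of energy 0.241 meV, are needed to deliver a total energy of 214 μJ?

Per-photon energy: E = 3.861e-23 J (from energy = 0.241 meV).
N = E_total / E_photon = 2.14e-4 J / 3.861e-23 J = 5.54e18.

5.54e18 photons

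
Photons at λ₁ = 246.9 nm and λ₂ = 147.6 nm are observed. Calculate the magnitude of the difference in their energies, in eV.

3.38 eV

Using E = hc/λ: E₁ = 8.0455 × 10^-19 J, E₂ = 1.3458 × 10^-18 J.
|ΔE| = |8.0455 × 10^-19 − 1.3458 × 10^-18| = 5.41 × 10^-19 J = 3.38 eV.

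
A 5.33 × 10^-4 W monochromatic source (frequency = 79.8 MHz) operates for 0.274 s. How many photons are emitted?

Total energy: E_total = P·t = 5.33 × 10^-4 × 0.274 = 1.460 × 10^-4 J.
Per-photon energy: E = 5.288 × 10^-26 J.
N = E_total / E_photon = 2.76 × 10^21.

2.76 × 10^21 photons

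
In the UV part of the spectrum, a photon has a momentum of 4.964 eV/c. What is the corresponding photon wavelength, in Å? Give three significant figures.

Convert to SI: p = 4.964 eV/c = 2.6529 × 10^-27 kg·m/s.
Since λ = h/p for a photon, λ = 2.498 × 10^-7 m.
Converting to Å: λ = 2498 Å ≈ 2500 Å.

2500 Å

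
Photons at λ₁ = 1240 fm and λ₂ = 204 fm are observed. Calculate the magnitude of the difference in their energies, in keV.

Using E = hc/λ: E₁ = 1.602·10^-13 J, E₂ = 9.737·10^-13 J.
|ΔE| = |1.602·10^-13 − 9.737·10^-13| = 8.14·10^-13 J = 5080 keV.

5080 keV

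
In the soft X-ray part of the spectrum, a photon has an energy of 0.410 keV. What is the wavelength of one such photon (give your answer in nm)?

Use h = 6.62607015e-34 J·s, c = 2.99792458e8 m/s, 1 eV = 1.602176634e-19 J.
First convert: E = 0.410 keV = 6.5689e-17 J.
Apply λ = hc/E: λ = 3.024e-9 m.
Converting to nm: λ = 3.024 nm ≈ 3.02 nm.

3.02 nm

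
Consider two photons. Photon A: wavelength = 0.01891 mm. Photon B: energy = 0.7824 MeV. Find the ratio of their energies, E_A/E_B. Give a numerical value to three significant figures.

E_A = 1.050·10^-20 J (from wavelength = 0.01891 mm, via E = hc/λ).
E_B = 1.254·10^-13 J (from energy = 0.7824 MeV, via E given directly).
Ratio = 1.050·10^-20 / 1.254·10^-13 = 8.38·10^-8.

8.38·10^-8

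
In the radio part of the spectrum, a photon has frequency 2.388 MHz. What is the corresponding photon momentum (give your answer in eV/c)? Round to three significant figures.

9.88·10^-9 eV/c

First convert: f = 2.388 MHz = 2.388·10^6 Hz.
The photon relation is p = hf/c, giving p = 5.278·10^-36 kg·m/s.
Converting to eV/c: p = 9.876·10^-9 eV/c ≈ 9.88·10^-9 eV/c.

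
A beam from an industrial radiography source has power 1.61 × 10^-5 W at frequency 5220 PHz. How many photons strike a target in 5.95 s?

2.77 × 10^10 photons

Total energy: E_total = P·t = 1.61 × 10^-5 × 5.95 = 9.579 × 10^-5 J.
Per-photon energy: E = 3.459 × 10^-15 J.
N = E_total / E_photon = 2.77 × 10^10.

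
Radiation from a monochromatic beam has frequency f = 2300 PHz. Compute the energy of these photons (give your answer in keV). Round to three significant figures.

First convert: f = 2300 PHz = 2.3e18 Hz.
The photon relation is E = hf, giving E = 1.524e-15 J.
Converting to keV: E = 9.512 keV ≈ 9.51 keV.

9.51 keV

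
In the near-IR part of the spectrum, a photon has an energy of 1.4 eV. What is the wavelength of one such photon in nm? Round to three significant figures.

First convert: E = 1.4 eV = 2.2430e-19 J.
For a photon λ = hc/E, so λ = 8.856e-7 m.
Converting to nm: λ = 885.6 nm ≈ 886 nm.

886 nm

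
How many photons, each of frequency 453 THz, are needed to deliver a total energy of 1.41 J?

Per-photon energy: E = 3.002e-19 J (from frequency = 453 THz).
N = E_total / E_photon = 1.41 J / 3.002e-19 J = 4.70e18.

4.70e18 photons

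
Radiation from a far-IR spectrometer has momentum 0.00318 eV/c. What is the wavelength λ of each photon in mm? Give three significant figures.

Take h = 6.62607015e-34 J·s, c = 2.99792458e8 m/s, 1 eV = 1.602176634e-19 J.
In SI units: p = 0.00318 eV/c = 1.6995e-30 kg·m/s.
Apply λ = h/p: λ = 3.899e-4 m.
Converting to mm: λ = 0.3899 mm ≈ 0.390 mm.

0.390 mm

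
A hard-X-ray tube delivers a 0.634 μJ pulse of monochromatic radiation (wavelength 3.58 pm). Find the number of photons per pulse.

Per-photon energy: E = 5.549 × 10^-14 J (from wavelength = 3.58 pm).
N = E_total / E_photon = 6.34 × 10^-7 J / 5.549 × 10^-14 J = 1.14 × 10^7.

1.14 × 10^7 photons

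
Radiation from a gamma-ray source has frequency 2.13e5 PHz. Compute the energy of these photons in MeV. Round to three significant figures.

0.881 MeV

Convert to SI: f = 2.13e5 PHz = 2.13e20 Hz.
For a photon E = hf, so E = 1.411e-13 J.
Converting to MeV: E = 0.8809 MeV ≈ 0.881 MeV.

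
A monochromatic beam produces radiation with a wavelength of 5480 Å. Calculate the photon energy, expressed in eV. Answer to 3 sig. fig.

2.26 eV

Use h = 6.62607015 × 10^-34 J·s, c = 2.99792458 × 10^8 m/s, 1 eV = 1.602176634 × 10^-19 J.
Convert to SI: λ = 5480 Å = 5.48 × 10^-7 m.
For a photon E = hc/λ, so E = 3.625 × 10^-19 J.
Converting to eV: E = 2.262 eV ≈ 2.26 eV.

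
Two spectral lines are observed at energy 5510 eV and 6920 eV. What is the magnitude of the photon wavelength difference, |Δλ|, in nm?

Using λ = hc/E: λ₁ = 2.250 × 10^-10 m, λ₂ = 1.792 × 10^-10 m.
|Δλ| = |2.250 × 10^-10 − 1.792 × 10^-10| = 4.58 × 10^-11 m = 0.0458 nm.

0.0458 nm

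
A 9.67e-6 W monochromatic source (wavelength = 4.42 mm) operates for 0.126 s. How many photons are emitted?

Total energy: E_total = P·t = 9.67e-6 × 0.126 = 1.218e-6 J.
Per-photon energy: E = 4.494e-23 J.
N = E_total / E_photon = 2.71e16.

2.71e16 photons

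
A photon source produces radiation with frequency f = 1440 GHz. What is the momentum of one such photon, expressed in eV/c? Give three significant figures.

First convert: f = 1440 GHz = 1.44e12 Hz.
Apply p = hf/c: p = 3.183e-30 kg·m/s.
Converting to eV/c: p = 0.005955 eV/c ≈ 5.96e-3 eV/c.

5.96e-3 eV/c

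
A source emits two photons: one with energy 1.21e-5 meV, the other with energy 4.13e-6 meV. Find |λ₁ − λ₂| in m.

Using λ = hc/E: λ₁ = 102.5 m, λ₂ = 300.2 m.
|Δλ| = |102.5 − 300.2| = 198 m.

198 m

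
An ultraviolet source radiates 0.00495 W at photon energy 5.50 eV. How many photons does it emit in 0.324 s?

Total energy: E_total = P·t = 0.00495 × 0.324 = 0.001604 J.
Per-photon energy: E = 8.812·10^-19 J.
N = E_total / E_photon = 1.82·10^15.

1.82·10^15 photons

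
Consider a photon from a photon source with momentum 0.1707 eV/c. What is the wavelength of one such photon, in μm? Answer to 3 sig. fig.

First convert: p = 0.1707 eV/c = 9.1227 × 10^-29 kg·m/s.
The photon relation is λ = h/p, giving λ = 7.263 × 10^-6 m.
Converting to μm: λ = 7.263 μm ≈ 7.26 μm.

7.26 μm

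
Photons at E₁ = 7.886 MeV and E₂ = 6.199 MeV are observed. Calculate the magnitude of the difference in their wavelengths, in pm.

Using λ = hc/E: λ₁ = 1.5722·10^-13 m, λ₂ = 2.0001·10^-13 m.
|Δλ| = |1.5722·10^-13 − 2.0001·10^-13| = 4.28·10^-14 m = 0.0428 pm.

0.0428 pm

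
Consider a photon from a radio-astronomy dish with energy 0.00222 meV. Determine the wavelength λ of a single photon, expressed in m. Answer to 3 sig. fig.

Use h = 6.62607015·10^-34 J·s, c = 2.99792458·10^8 m/s, 1 eV = 1.602176634·10^-19 J.
Convert to SI: E = 0.00222 meV = 3.5568·10^-25 J.
For a photon λ = hc/E, so λ = 0.5585 m.
So λ ≈ 0.558 m.

0.558 m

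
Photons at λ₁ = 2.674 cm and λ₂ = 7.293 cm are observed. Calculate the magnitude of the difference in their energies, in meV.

0.0294 meV

Using E = hc/λ: E₁ = 7.4287·10^-24 J, E₂ = 2.7238·10^-24 J.
|ΔE| = |7.4287·10^-24 − 2.7238·10^-24| = 4.70·10^-24 J = 0.0294 meV.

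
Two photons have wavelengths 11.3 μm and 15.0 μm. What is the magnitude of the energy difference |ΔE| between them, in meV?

Using E = hc/λ: E₁ = 1.758e-20 J, E₂ = 1.324e-20 J.
|ΔE| = |1.758e-20 − 1.324e-20| = 4.34e-21 J = 27.1 meV.

27.1 meV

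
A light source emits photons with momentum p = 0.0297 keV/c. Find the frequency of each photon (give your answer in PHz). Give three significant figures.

First convert: p = 0.0297 keV/c = 1.5873e-26 kg·m/s.
The photon relation is f = pc/h, giving f = 7.181e15 Hz.
Converting to PHz: f = 7.181 PHz ≈ 7.18 PHz.

7.18 PHz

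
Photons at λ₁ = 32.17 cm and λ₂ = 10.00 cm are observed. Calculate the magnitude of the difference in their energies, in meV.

8.54·10^-3 meV

Using E = hc/λ: E₁ = 6.1748·10^-25 J, E₂ = 1.9864·10^-24 J.
|ΔE| = |6.1748·10^-25 − 1.9864·10^-24| = 1.37·10^-24 J = 8.54·10^-3 meV.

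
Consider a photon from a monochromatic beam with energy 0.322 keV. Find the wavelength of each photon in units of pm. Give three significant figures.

3850 pm

Use h = 6.62607015 × 10^-34 J·s, c = 2.99792458 × 10^8 m/s, 1 eV = 1.602176634 × 10^-19 J.
First convert: E = 0.322 keV = 5.1590 × 10^-17 J.
The photon relation is λ = hc/E, giving λ = 3.850 × 10^-9 m.
Converting to pm: λ = 3850 pm ≈ 3850 pm.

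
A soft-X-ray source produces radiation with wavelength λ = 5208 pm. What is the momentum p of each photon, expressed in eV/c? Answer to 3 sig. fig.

(h = 6.62607015 × 10^-34 J·s, c = 2.99792458 × 10^8 m/s, 1 eV = 1.602176634 × 10^-19 J.)
In SI units: λ = 5208 pm = 5.208 × 10^-9 m.
Since p = h/λ for a photon, p = 1.272 × 10^-25 kg·m/s.
Converting to eV/c: p = 238.1 eV/c ≈ 238 eV/c.

238 eV/c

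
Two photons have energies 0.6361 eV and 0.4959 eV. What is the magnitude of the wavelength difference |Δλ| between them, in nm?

551 nm

Using λ = hc/E: λ₁ = 1.9491e-6 m, λ₂ = 2.5002e-6 m.
|Δλ| = |1.9491e-6 − 2.5002e-6| = 5.51e-7 m = 551 nm.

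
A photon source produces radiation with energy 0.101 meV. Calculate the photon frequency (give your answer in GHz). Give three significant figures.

24.4 GHz

First convert: E = 0.101 meV = 1.6182 × 10^-23 J.
For a photon f = E/h, so f = 2.442 × 10^10 Hz.
Converting to GHz: f = 24.42 GHz ≈ 24.4 GHz.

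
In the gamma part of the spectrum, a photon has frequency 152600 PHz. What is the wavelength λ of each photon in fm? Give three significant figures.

1960 fm

Take c = 2.99792458e8 m/s.
In SI units: f = 152600 PHz = 1.526e20 Hz.
Apply λ = c/f: λ = 1.965e-12 m.
Converting to fm: λ = 1965 fm ≈ 1960 fm.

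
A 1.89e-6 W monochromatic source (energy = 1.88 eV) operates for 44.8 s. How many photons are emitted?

Total energy: E_total = P·t = 1.89e-6 × 44.8 = 8.467e-5 J.
Per-photon energy: E = 3.012e-19 J.
N = E_total / E_photon = 2.81e14.

2.81e14 photons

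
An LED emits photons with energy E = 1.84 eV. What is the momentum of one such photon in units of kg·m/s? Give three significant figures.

9.83e-28 kg·m/s

(c = 2.99792458e8 m/s, 1 eV = 1.602176634e-19 J.)
In SI units: E = 1.84 eV = 2.9480e-19 J.
Since p = E/c for a photon, p = 9.833e-28 kg·m/s.
So p ≈ 9.83e-28 kg·m/s.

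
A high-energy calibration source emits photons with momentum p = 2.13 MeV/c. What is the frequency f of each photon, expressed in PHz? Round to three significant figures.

5.15e5 PHz

Convert to SI: p = 2.13 MeV/c = 1.1383e-21 kg·m/s.
For a photon f = pc/h, so f = 5.150e20 Hz.
Converting to PHz: f = 515000 PHz ≈ 5.15e5 PHz.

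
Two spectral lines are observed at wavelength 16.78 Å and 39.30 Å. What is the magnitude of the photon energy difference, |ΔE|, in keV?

0.423 keV

Using E = hc/λ: E₁ = 1.1838e-16 J, E₂ = 5.0546e-17 J.
|ΔE| = |1.1838e-16 − 5.0546e-17| = 6.78e-17 J = 0.423 keV.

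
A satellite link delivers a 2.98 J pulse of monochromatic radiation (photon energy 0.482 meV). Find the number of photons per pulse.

3.86·10^22 photons

Per-photon energy: E = 7.722·10^-23 J (from energy = 0.482 meV).
N = E_total / E_photon = 2.98 J / 7.722·10^-23 J = 3.86·10^22.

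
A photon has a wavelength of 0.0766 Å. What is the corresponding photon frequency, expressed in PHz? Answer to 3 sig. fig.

3.91·10^4 PHz

Use c = 2.99792458·10^8 m/s.
First convert: λ = 0.0766 Å = 7.66·10^-12 m.
The photon relation is f = c/λ, giving f = 3.914·10^19 Hz.
Converting to PHz: f = 39140 PHz ≈ 3.91·10^4 PHz.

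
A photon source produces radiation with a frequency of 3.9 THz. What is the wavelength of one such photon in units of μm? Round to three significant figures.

Convert to SI: f = 3.9 THz = 3.9e12 Hz.
Since λ = c/f for a photon, λ = 7.687e-5 m.
Converting to μm: λ = 76.87 μm ≈ 76.9 μm.

76.9 μm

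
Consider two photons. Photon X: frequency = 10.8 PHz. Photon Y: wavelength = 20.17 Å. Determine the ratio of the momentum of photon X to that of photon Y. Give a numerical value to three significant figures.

0.0727

p_X = 2.387 × 10^-26 kg·m/s (from frequency = 10.8 PHz, via p = hf/c).
p_Y = 3.285 × 10^-25 kg·m/s (from wavelength = 20.17 Å, via p = h/λ).
Ratio = 2.387 × 10^-26 / 3.285 × 10^-25 = 0.0727.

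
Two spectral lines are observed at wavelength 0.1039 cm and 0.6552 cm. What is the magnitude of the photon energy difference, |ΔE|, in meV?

Using E = hc/λ: E₁ = 1.9119 × 10^-22 J, E₂ = 3.0318 × 10^-23 J.
|ΔE| = |1.9119 × 10^-22 − 3.0318 × 10^-23| = 1.61 × 10^-22 J = 1.00 meV.

1.00 meV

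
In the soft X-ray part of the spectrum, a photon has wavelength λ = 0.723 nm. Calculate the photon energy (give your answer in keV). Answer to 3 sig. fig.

1.71 keV

Convert to SI: λ = 0.723 nm = 7.23 × 10^-10 m.
Since E = hc/λ for a photon, E = 2.748 × 10^-16 J.
Converting to keV: E = 1.715 keV ≈ 1.71 keV.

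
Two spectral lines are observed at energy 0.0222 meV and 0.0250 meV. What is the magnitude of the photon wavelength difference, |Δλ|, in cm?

Using λ = hc/E: λ₁ = 0.05585 m, λ₂ = 0.04959 m.
|Δλ| = |0.05585 − 0.04959| = 0.00626 m = 0.626 cm.

0.626 cm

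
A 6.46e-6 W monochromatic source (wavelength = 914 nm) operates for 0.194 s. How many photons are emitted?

5.77e12 photons

Total energy: E_total = P·t = 6.46e-6 × 0.194 = 1.253e-6 J.
Per-photon energy: E = 2.173e-19 J.
N = E_total / E_photon = 5.77e12.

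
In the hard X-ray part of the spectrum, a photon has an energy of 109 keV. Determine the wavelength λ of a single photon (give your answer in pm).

11.4 pm

Take h = 6.62607015·10^-34 J·s, c = 2.99792458·10^8 m/s, 1 eV = 1.602176634·10^-19 J.
First convert: E = 109 keV = 1.7464·10^-14 J.
Apply λ = hc/E: λ = 1.137·10^-11 m.
Converting to pm: λ = 11.37 pm ≈ 11.4 pm.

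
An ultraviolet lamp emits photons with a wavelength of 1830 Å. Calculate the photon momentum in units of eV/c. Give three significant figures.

Convert to SI: λ = 1830 Å = 1.83e-7 m.
Apply p = h/λ: p = 3.621e-27 kg·m/s.
Converting to eV/c: p = 6.775 eV/c ≈ 6.78 eV/c.

6.78 eV/c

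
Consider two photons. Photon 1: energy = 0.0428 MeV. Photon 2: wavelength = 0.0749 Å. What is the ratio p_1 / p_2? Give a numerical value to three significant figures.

0.259

p_1 = 2.287 × 10^-23 kg·m/s (from energy = 0.0428 MeV, via p = E/c).
p_2 = 8.847 × 10^-23 kg·m/s (from wavelength = 0.0749 Å, via p = h/λ).
Ratio = 2.287 × 10^-23 / 8.847 × 10^-23 = 0.259.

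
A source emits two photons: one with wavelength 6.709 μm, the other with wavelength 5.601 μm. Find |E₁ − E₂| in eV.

Using E = hc/λ: E₁ = 2.9609·10^-20 J, E₂ = 3.5466·10^-20 J.
|ΔE| = |2.9609·10^-20 − 3.5466·10^-20| = 5.86·10^-21 J = 0.0366 eV.

0.0366 eV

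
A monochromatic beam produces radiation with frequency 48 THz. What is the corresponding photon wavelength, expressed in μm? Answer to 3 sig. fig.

6.25 μm

Use c = 2.99792458 × 10^8 m/s.
First convert: f = 48 THz = 4.8 × 10^13 Hz.
Since λ = c/f for a photon, λ = 6.246 × 10^-6 m.
Converting to μm: λ = 6.246 μm ≈ 6.25 μm.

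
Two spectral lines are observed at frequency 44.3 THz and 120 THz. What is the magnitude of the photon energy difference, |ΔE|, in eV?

0.313 eV

Using E = hf: E₁ = 2.935e-20 J, E₂ = 7.951e-20 J.
|ΔE| = |2.935e-20 − 7.951e-20| = 5.02e-20 J = 0.313 eV.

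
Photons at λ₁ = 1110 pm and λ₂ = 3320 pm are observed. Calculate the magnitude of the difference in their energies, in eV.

Using E = hc/λ: E₁ = 1.790 × 10^-16 J, E₂ = 5.983 × 10^-17 J.
|ΔE| = |1.790 × 10^-16 − 5.983 × 10^-17| = 1.19 × 10^-16 J = 744 eV.

744 eV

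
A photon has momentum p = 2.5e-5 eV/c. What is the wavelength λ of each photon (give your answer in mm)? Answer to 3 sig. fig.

In SI units: p = 2.5e-5 eV/c = 1.3361e-32 kg·m/s.
For a photon λ = h/p, so λ = 0.04959 m.
Converting to mm: λ = 49.59 mm ≈ 49.6 mm.

49.6 mm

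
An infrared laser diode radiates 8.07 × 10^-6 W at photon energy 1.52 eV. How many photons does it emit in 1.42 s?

Total energy: E_total = P·t = 8.07 × 10^-6 × 1.42 = 1.146 × 10^-5 J.
Per-photon energy: E = 2.435 × 10^-19 J.
N = E_total / E_photon = 4.71 × 10^13.

4.71 × 10^13 photons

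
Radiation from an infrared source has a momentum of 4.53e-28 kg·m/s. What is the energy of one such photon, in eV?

Use c = 2.99792458e8 m/s, 1 eV = 1.602176634e-19 J.
Apply E = pc: E = 1.358e-19 J.
Converting to eV: E = 0.8476 eV ≈ 0.848 eV.

0.848 eV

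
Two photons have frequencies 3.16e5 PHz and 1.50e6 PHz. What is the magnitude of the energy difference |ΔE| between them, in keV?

4900 keV

Using E = hf: E₁ = 2.094e-13 J, E₂ = 9.939e-13 J.
|ΔE| = |2.094e-13 − 9.939e-13| = 7.85e-13 J = 4900 keV.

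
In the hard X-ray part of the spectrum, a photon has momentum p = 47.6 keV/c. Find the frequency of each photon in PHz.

1.15e4 PHz

(h = 6.62607015e-34 J·s, c = 2.99792458e8 m/s, 1 eV = 1.602176634e-19 J.)
Convert to SI: p = 47.6 keV/c = 2.5439e-23 kg·m/s.
For a photon f = pc/h, so f = 1.151e19 Hz.
Converting to PHz: f = 11510 PHz ≈ 1.15e4 PHz.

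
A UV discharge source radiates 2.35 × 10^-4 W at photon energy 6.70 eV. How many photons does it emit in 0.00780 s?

1.71 × 10^12 photons

Total energy: E_total = P·t = 2.35 × 10^-4 × 0.00780 = 1.833 × 10^-6 J.
Per-photon energy: E = 1.073 × 10^-18 J.
N = E_total / E_photon = 1.71 × 10^12.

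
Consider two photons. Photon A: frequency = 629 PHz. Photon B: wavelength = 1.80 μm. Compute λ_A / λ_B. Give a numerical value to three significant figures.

2.65e-4

λ_A = 4.766e-10 m (from frequency = 629 PHz, via λ = c/f).
λ_B = 1.800e-6 m (from wavelength = 1.80 μm, via λ given directly).
Ratio = 4.766e-10 / 1.800e-6 = 2.65e-4.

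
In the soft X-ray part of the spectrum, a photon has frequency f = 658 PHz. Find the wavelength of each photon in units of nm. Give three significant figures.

0.456 nm

First convert: f = 658 PHz = 6.58e17 Hz.
For a photon λ = c/f, so λ = 4.556e-10 m.
Converting to nm: λ = 0.4556 nm ≈ 0.456 nm.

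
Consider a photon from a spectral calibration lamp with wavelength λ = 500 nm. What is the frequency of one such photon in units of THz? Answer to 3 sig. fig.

600 THz

(c = 2.99792458 × 10^8 m/s.)
First convert: λ = 500 nm = 5.00 × 10^-7 m.
Since f = c/λ for a photon, f = 5.996 × 10^14 Hz.
Converting to THz: f = 599.6 THz ≈ 600 THz.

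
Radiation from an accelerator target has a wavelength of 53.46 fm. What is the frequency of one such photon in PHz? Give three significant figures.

5.61 × 10^6 PHz

In SI units: λ = 53.46 fm = 5.346 × 10^-14 m.
For a photon f = c/λ, so f = 5.608 × 10^21 Hz.
Converting to PHz: f = 5.608 × 10^6 PHz ≈ 5.61 × 10^6 PHz.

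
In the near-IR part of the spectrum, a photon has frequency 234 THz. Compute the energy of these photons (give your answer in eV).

Convert to SI: f = 234 THz = 2.34e14 Hz.
For a photon E = hf, so E = 1.551e-19 J.
Converting to eV: E = 0.9677 eV ≈ 0.968 eV.

0.968 eV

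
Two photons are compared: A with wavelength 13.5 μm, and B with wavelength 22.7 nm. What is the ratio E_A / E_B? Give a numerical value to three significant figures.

E_A = 1.471·10^-20 J (from wavelength = 13.5 μm, via E = hc/λ).
E_B = 8.751·10^-18 J (from wavelength = 22.7 nm, via E = hc/λ).
Ratio = 1.471·10^-20 / 8.751·10^-18 = 1.68·10^-3.

1.68·10^-3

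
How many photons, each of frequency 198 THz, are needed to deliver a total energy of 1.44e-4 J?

1.10e15 photons

Per-photon energy: E = 1.312e-19 J (from frequency = 198 THz).
N = E_total / E_photon = 1.44e-4 J / 1.312e-19 J = 1.10e15.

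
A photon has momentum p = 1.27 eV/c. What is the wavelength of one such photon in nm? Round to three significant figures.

976 nm

Take h = 6.62607015e-34 J·s, c = 2.99792458e8 m/s, 1 eV = 1.602176634e-19 J.
Convert to SI: p = 1.27 eV/c = 6.7872e-28 kg·m/s.
Since λ = h/p for a photon, λ = 9.763e-7 m.
Converting to nm: λ = 976.3 nm ≈ 976 nm.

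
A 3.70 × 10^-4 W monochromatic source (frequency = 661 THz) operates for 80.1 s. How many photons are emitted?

6.77 × 10^16 photons

Total energy: E_total = P·t = 3.70 × 10^-4 × 80.1 = 0.02964 J.
Per-photon energy: E = 4.380 × 10^-19 J.
N = E_total / E_photon = 6.77 × 10^16.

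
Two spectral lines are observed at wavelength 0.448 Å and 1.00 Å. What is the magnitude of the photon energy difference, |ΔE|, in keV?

Using E = hc/λ: E₁ = 4.434e-15 J, E₂ = 1.986e-15 J.
|ΔE| = |4.434e-15 − 1.986e-15| = 2.45e-15 J = 15.3 keV.

15.3 keV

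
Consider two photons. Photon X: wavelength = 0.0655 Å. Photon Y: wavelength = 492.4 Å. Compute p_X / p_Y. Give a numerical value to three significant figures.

p_X = 1.012 × 10^-22 kg·m/s (from wavelength = 0.0655 Å, via p = h/λ).
p_Y = 1.346 × 10^-26 kg·m/s (from wavelength = 492.4 Å, via p = h/λ).
Ratio = 1.012 × 10^-22 / 1.346 × 10^-26 = 7520.

7520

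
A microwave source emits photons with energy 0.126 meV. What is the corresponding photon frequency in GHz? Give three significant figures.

Use h = 6.62607015e-34 J·s, 1 eV = 1.602176634e-19 J.
In SI units: E = 0.126 meV = 2.0187e-23 J.
Apply f = E/h: f = 3.047e10 Hz.
Converting to GHz: f = 30.47 GHz ≈ 30.5 GHz.

30.5 GHz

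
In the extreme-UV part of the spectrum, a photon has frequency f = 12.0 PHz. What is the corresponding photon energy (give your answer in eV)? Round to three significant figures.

49.6 eV

Take h = 6.62607015e-34 J·s, 1 eV = 1.602176634e-19 J.
Convert to SI: f = 12.0 PHz = 1.20e16 Hz.
The photon relation is E = hf, giving E = 7.951e-18 J.
Converting to eV: E = 49.63 eV ≈ 49.6 eV.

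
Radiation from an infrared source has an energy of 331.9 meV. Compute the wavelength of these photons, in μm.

3.74 μm

Convert to SI: E = 331.9 meV = 5.3176 × 10^-20 J.
For a photon λ = hc/E, so λ = 3.736 × 10^-6 m.
Converting to μm: λ = 3.736 μm ≈ 3.74 μm.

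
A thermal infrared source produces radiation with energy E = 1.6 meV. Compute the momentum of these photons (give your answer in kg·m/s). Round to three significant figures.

8.55e-31 kg·m/s

Take c = 2.99792458e8 m/s, 1 eV = 1.602176634e-19 J.
Convert to SI: E = 1.6 meV = 2.5635e-22 J.
The photon relation is p = E/c, giving p = 8.551e-31 kg·m/s.
So p ≈ 8.55e-31 kg·m/s.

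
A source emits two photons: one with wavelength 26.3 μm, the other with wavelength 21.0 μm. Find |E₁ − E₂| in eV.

0.0119 eV

Using E = hc/λ: E₁ = 7.553 × 10^-21 J, E₂ = 9.459 × 10^-21 J.
|ΔE| = |7.553 × 10^-21 − 9.459 × 10^-21| = 1.91 × 10^-21 J = 0.0119 eV.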